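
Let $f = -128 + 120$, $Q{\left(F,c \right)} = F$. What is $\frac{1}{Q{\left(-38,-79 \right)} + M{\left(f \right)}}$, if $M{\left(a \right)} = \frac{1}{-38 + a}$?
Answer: $- \frac{46}{1749} \approx -0.026301$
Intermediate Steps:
$f = -8$
$\frac{1}{Q{\left(-38,-79 \right)} + M{\left(f \right)}} = \frac{1}{-38 + \frac{1}{-38 - 8}} = \frac{1}{-38 + \frac{1}{-46}} = \frac{1}{-38 - \frac{1}{46}} = \frac{1}{- \frac{1749}{46}} = - \frac{46}{1749}$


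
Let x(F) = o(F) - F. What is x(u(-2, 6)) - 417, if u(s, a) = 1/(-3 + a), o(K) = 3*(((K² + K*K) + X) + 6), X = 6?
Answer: -1142/3 ≈ -380.67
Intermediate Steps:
o(K) = 36 + 6*K² (o(K) = 3*(((K² + K*K) + 6) + 6) = 3*(((K² + K²) + 6) + 6) = 3*((2*K² + 6) + 6) = 3*((6 + 2*K²) + 6) = 3*(12 + 2*K²) = 36 + 6*K²)
x(F) = 36 - F + 6*F² (x(F) = (36 + 6*F²) - F = 36 - F + 6*F²)
x(u(-2, 6)) - 417 = (36 - 1/(-3 + 6) + 6*(1/(-3 + 6))²) - 417 = (36 - 1/3 + 6*(1/3)²) - 417 = (36 - 1*⅓ + 6*(⅓)²) - 417 = (36 - ⅓ + 6*(⅑)) - 417 = (36 - ⅓ + ⅔) - 417 = 109/3 - 417 = -1142/3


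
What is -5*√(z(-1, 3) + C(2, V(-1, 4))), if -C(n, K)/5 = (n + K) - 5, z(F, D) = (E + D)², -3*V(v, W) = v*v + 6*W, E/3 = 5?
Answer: -5*√3426/3 ≈ -97.553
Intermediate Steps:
E = 15 (E = 3*5 = 15)
V(v, W) = -2*W - v²/3 (V(v, W) = -(v*v + 6*W)/3 = -(v² + 6*W)/3 = -2*W - v²/3)
z(F, D) = (15 + D)²
C(n, K) = 25 - 5*K - 5*n (C(n, K) = -5*((n + K) - 5) = -5*((K + n) - 5) = -5*(-5 + K + n) = 25 - 5*K - 5*n)
-5*√(z(-1, 3) + C(2, V(-1, 4))) = -5*√((15 + 3)² + (25 - 5*(-2*4 - ⅓*(-1)²) - 5*2)) = -5*√(18² + (25 - 5*(-8 - ⅓*1) - 10)) = -5*√(324 + (25 - 5*(-8 - ⅓) - 10)) = -5*√(324 + (25 - 5*(-25/3) - 10)) = -5*√(324 + (25 + 125/3 - 10)) = -5*√(324 + 170/3) = -5*√3426/3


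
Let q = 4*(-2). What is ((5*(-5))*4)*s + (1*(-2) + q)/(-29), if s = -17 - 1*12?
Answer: 84110/29 ≈ 2900.3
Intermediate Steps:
q = -8
s = -29 (s = -17 - 12 = -29)
((5*(-5))*4)*s + (1*(-2) + q)/(-29) = ((5*(-5))*4)*(-29) + (1*(-2) - 8)/(-29) = -25*4*(-29) + (-2 - 8)*(-1/29) = -100*(-29) - 10*(-1/29) = 2900 + 10/29 = 84110/29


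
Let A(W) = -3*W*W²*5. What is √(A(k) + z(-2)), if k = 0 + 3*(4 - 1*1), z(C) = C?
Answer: I*√10937 ≈ 104.58*I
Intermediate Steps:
k = 9 (k = 0 + 3*(4 - 1) = 0 + 3*3 = 0 + 9 = 9)
A(W) = -15*W³ (A(W) = -3*W³*5 = -15*W³)
√(A(k) + z(-2)) = √(-15*9³ - 2) = √(-15*729 - 2) = √(-10935 - 2) = √(-10937) = I*√10937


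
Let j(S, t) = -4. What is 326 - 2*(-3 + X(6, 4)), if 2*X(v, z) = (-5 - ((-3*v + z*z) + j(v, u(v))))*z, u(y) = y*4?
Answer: 328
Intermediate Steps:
u(y) = 4*y
X(v, z) = z*(-1 - z² + 3*v)/2 (X(v, z) = ((-5 - ((-3*v + z*z) - 4))*z)/2 = ((-5 - ((-3*v + z²) - 4))*z)/2 = ((-5 - ((z² - 3*v) - 4))*z)/2 = ((-5 - (-4 + z² - 3*v))*z)/2 = ((-5 + (4 - z² + 3*v))*z)/2 = ((-1 - z² + 3*v)*z)/2 = (z*(-1 - z² + 3*v))/2 = z*(-1 - z² + 3*v)/2)
326 - 2*(-3 + X(6, 4)) = 326 - 2*(-3 + (½)*4*(-1 - 1*4² + 3*6)) = 326 - 2*(-3 + (½)*4*(-1 - 1*16 + 18)) = 326 - 2*(-3 + (½)*4*(-1 - 16 + 18)) = 326 - 2*(-3 + (½)*4*1) = 326 - 2*(-3 + 2) = 326 - 2*(-1) = 326 + 2 = 328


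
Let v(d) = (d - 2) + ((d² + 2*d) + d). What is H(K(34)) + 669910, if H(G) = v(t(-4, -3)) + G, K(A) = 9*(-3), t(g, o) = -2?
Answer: 669877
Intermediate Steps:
K(A) = -27
v(d) = -2 + d² + 4*d (v(d) = (-2 + d) + (d² + 3*d) = -2 + d² + 4*d)
H(G) = -6 + G (H(G) = (-2 + (-2)² + 4*(-2)) + G = (-2 + 4 - 8) + G = -6 + G)
H(K(34)) + 669910 = (-6 - 27) + 669910 = -33 + 669910 = 669877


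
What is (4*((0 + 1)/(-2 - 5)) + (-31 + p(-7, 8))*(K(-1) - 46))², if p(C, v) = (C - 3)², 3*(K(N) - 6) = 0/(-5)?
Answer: 373416976/49 ≈ 7.6208e+6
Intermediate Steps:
K(N) = 6 (K(N) = 6 + (0/(-5))/3 = 6 + (0*(-⅕))/3 = 6 + (⅓)*0 = 6 + 0 = 6)
p(C, v) = (-3 + C)²
(4*((0 + 1)/(-2 - 5)) + (-31 + p(-7, 8))*(K(-1) - 46))² = (4*((0 + 1)/(-2 - 5)) + (-31 + (-3 - 7)²)*(6 - 46))² = (4*(1/(-7)) + (-31 + (-10)²)*(-40))² = (4*(1*(-⅐)) + (-31 + 100)*(-40))² = (4*(-⅐) + 69*(-40))² = (-4/7 - 2760)² = (-19324/7)² = 373416976/49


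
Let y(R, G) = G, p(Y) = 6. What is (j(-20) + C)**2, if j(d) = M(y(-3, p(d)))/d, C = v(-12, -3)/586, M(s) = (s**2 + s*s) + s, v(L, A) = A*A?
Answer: 32387481/2146225 ≈ 15.090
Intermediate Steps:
v(L, A) = A**2
M(s) = s + 2*s**2 (M(s) = (s**2 + s**2) + s = 2*s**2 + s = s + 2*s**2)
C = 9/586 (C = (-3)**2/586 = 9*(1/586) = 9/586 ≈ 0.015358)
j(d) = 78/d (j(d) = (6*(1 + 2*6))/d = (6*(1 + 12))/d = (6*13)/d = 78/d)
(j(-20) + C)**2 = (78/(-20) + 9/586)**2 = (78*(-1/20) + 9/586)**2 = (-39/10 + 9/586)**2 = (-5691/1465)**2 = 32387481/2146225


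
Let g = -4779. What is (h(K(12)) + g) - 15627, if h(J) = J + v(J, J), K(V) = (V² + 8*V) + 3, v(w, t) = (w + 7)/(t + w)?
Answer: -4899484/243 ≈ -20163.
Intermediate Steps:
v(w, t) = (7 + w)/(t + w)
K(V) = 3 + V² + 8*V
h(J) = J + (7 + J)/(2*J) (h(J) = J + (7 + J)/(J + J) = J + (7 + J)/((2*J)) = J + (1/(2*J))*(7 + J) = J + (7 + J)/(2*J))
(h(K(12)) + g) - 15627 = ((½ + (3 + 12² + 8*12) + 7/(2*(3 + 12² + 8*12))) - 4779) - 15627 = ((½ + (3 + 144 + 96) + 7/(2*(3 + 144 + 96))) - 4779) - 15627 = ((½ + 243 + (7/2)/243) - 4779) - 15627 = ((½ + 243 + (7/2)*(1/243)) - 4779) - 15627 = ((½ + 243 + 7/486) - 4779) - 15627 = (59174/243 - 4779) - 15627 = -1102123/243 - 15627 = -4899484/243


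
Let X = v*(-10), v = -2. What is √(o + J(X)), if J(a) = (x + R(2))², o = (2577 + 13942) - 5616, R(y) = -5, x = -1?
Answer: √10939 ≈ 104.59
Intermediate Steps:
X = 20 (X = -2*(-10) = 20)
o = 10903 (o = 16519 - 5616 = 10903)
J(a) = 36 (J(a) = (-1 - 5)² = (-6)² = 36)
√(o + J(X)) = √(10903 + 36) = √10939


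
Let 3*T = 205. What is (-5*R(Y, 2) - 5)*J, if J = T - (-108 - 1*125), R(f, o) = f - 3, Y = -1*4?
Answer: 9040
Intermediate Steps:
T = 205/3 (T = (⅓)*205 = 205/3 ≈ 68.333)
Y = -4
R(f, o) = -3 + f
J = 904/3 (J = 205/3 - (-108 - 1*125) = 205/3 - (-108 - 125) = 205/3 - 1*(-233) = 205/3 + 233 = 904/3 ≈ 301.33)
(-5*R(Y, 2) - 5)*J = (-5*(-3 - 4) - 5)*(904/3) = (-5*(-7) - 5)*(904/3) = (35 - 5)*(904/3) = 30*(904/3) = 9040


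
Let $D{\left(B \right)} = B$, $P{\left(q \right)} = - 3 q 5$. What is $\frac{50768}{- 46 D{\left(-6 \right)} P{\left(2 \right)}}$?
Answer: $- \frac{6346}{1035} \approx -6.1314$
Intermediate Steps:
$P{\left(q \right)} = - 15 q$
$\frac{50768}{- 46 D{\left(-6 \right)} P{\left(2 \right)}} = \frac{50768}{\left(-46\right) \left(-6\right) \left(\left(-15\right) 2\right)} = \frac{50768}{276 \left(-30\right)} = \frac{50768}{-8280} = 50768 \left(- \frac{1}{8280}\right) = - \frac{6346}{1035}$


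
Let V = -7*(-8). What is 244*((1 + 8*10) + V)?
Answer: 33428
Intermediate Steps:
V = 56
244*((1 + 8*10) + V) = 244*((1 + 8*10) + 56) = 244*((1 + 80) + 56) = 244*(81 + 56) = 244*137 = 33428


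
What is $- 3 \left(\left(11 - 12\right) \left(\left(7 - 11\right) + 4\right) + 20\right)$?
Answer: $-60$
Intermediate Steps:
$- 3 \left(\left(11 - 12\right) \left(\left(7 - 11\right) + 4\right) + 20\right) = - 3 \left(- (-4 + 4) + 20\right) = - 3 \left(\left(-1\right) 0 + 20\right) = - 3 \left(0 + 20\right) = \left(-3\right) 20 = -60$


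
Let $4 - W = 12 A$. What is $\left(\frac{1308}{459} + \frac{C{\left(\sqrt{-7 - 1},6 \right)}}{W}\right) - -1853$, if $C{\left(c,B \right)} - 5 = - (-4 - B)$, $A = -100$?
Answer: $\frac{341872075}{184212} \approx 1855.9$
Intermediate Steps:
$W = 1204$ ($W = 4 - 12 \left(-100\right) = 4 - -1200 = 4 + 1200 = 1204$)
$C{\left(c,B \right)} = 9 + B$ ($C{\left(c,B \right)} = 5 - \left(-4 - B\right) = 5 + \left(4 + B\right) = 9 + B$)
$\left(\frac{1308}{459} + \frac{C{\left(\sqrt{-7 - 1},6 \right)}}{W}\right) - -1853 = \left(\frac{1308}{459} + \frac{9 + 6}{1204}\right) - -1853 = \left(1308 \cdot \frac{1}{459} + 15 \cdot \frac{1}{1204}\right) + 1853 = \left(\frac{436}{153} + \frac{15}{1204}\right) + 1853 = \frac{527239}{184212} + 1853 = \frac{341872075}{184212}$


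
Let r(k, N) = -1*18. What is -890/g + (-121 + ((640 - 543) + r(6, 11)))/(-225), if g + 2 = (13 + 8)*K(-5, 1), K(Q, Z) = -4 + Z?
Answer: 13532/975 ≈ 13.879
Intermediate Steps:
r(k, N) = -18
g = -65 (g = -2 + (13 + 8)*(-4 + 1) = -2 + 21*(-3) = -2 - 63 = -65)
-890/g + (-121 + ((640 - 543) + r(6, 11)))/(-225) = -890/(-65) + (-121 + ((640 - 543) - 18))/(-225) = -890*(-1/65) + (-121 + (97 - 18))*(-1/225) = 178/13 + (-121 + 79)*(-1/225) = 178/13 - 42*(-1/225) = 178/13 + 14/75 = 13532/975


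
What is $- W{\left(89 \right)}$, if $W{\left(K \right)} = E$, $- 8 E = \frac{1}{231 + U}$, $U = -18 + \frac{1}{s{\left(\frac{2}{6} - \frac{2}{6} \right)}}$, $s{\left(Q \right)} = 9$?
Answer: $\frac{9}{15344} \approx 0.00058655$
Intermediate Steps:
$U = - \frac{161}{9}$ ($U = -18 + \frac{1}{9} = - \frac{161}{9} \approx -17.889$)
$E = - \frac{9}{15344}$ ($E = - \frac{1}{8 \left(231 - \frac{161}{9}\right)} = - \frac{1}{8 \cdot \frac{1918}{9}} = \left(- \frac{1}{8}\right) \frac{9}{1918} = - \frac{9}{15344} \approx -0.00058655$)
$W{\left(K \right)} = - \frac{9}{15344}$
$- W{\left(89 \right)} = \left(-1\right) \left(- \frac{9}{15344}\right) = \frac{9}{15344}$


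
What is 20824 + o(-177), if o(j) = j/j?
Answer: 20825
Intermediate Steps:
o(j) = 1
20824 + o(-177) = 20824 + 1 = 20825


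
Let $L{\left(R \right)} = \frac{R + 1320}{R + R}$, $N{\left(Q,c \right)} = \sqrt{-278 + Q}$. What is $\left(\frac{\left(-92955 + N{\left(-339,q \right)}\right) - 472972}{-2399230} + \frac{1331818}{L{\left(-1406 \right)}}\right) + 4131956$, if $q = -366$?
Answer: $\frac{4918925880868541}{103166890} - \frac{i \sqrt{617}}{2399230} \approx 4.7679 \cdot 10^{7} - 1.0353 \cdot 10^{-5} i$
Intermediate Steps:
$L{\left(R \right)} = \frac{1320 + R}{2 R}$
$\left(\frac{\left(-92955 + N{\left(-339,q \right)}\right) - 472972}{-2399230} + \frac{1331818}{L{\left(-1406 \right)}}\right) + 4131956 = \left(\frac{\left(-92955 + \sqrt{-278 - 339}\right) - 472972}{-2399230} + \frac{1331818}{\frac{1}{2} \frac{1}{-1406} \left(1320 - 1406\right)}\right) + 4131956 = \left(\left(\left(-92955 + \sqrt{-617}\right) - 472972\right) \left(- \frac{1}{2399230}\right) + \frac{1331818}{\frac{1}{2} \left(- \frac{1}{1406}\right) \left(-86\right)}\right) + 4131956 = \left(\left(\left(-92955 + i \sqrt{617}\right) - 472972\right) \left(- \frac{1}{2399230}\right) + \frac{1331818}{\frac{43}{1406}}\right) + 4131956 = \left(\left(-565927 + i \sqrt{617}\right) \left(- \frac{1}{2399230}\right) + 1331818 \cdot \frac{1406}{43}\right) + 4131956 = \left(\left(\frac{565927}{2399230} - \frac{i \sqrt{617}}{2399230}\right) + \frac{1872536108}{43}\right) + 4131956 = \left(\frac{4492644830731701}{103166890} - \frac{i \sqrt{617}}{2399230}\right) + 4131956 = \frac{4918925880868541}{103166890} - \frac{i \sqrt{617}}{2399230}$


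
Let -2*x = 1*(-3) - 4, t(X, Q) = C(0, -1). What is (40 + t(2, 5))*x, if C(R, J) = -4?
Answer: 126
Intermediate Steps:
t(X, Q) = -4
x = 7/2 (x = -(1*(-3) - 4)/2 = -(-3 - 4)/2 = -½*(-7) = 7/2 ≈ 3.5000)
(40 + t(2, 5))*x = (40 - 4)*(7/2) = 36*(7/2) = 126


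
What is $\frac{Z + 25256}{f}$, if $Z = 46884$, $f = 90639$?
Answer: $\frac{72140}{90639} \approx 0.7959$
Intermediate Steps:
$\frac{Z + 25256}{f} = \frac{46884 + 25256}{90639} = 72140 \cdot \frac{1}{90639} = \frac{72140}{90639}$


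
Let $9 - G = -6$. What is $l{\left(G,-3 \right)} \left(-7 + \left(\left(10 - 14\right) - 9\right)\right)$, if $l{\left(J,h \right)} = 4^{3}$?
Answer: $-1280$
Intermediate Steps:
$G = 15$ ($G = 9 - -6 = 9 + 6 = 15$)
$l{\left(J,h \right)} = 64$
$l{\left(G,-3 \right)} \left(-7 + \left(\left(10 - 14\right) - 9\right)\right) = 64 \left(-7 + \left(\left(10 - 14\right) - 9\right)\right) = 64 \left(-7 - 13\right) = 64 \left(-20\right) = -1280$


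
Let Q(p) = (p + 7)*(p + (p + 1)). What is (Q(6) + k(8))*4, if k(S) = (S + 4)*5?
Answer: 916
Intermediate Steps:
Q(p) = (1 + 2*p)*(7 + p) (Q(p) = (7 + p)*(p + (1 + p)) = (7 + p)*(1 + 2*p) = (1 + 2*p)*(7 + p))
k(S) = 20 + 5*S (k(S) = (4 + S)*5 = 20 + 5*S)
(Q(6) + k(8))*4 = ((7 + 2*6² + 15*6) + (20 + 5*8))*4 = ((7 + 2*36 + 90) + (20 + 40))*4 = ((7 + 72 + 90) + 60)*4 = (169 + 60)*4 = 229*4 = 916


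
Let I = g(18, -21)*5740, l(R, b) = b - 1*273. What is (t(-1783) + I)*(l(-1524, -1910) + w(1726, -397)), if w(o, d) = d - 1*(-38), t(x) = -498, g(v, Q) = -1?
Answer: 15856996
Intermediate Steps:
l(R, b) = -273 + b (l(R, b) = b - 273 = -273 + b)
I = -5740 (I = -1*5740 = -5740)
w(o, d) = 38 + d (w(o, d) = d + 38 = 38 + d)
(t(-1783) + I)*(l(-1524, -1910) + w(1726, -397)) = (-498 - 5740)*((-273 - 1910) + (38 - 397)) = -6238*(-2183 - 359) = -6238*(-2542) = 15856996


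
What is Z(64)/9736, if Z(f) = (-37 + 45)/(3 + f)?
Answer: 1/81539 ≈ 1.2264e-5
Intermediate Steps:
Z(f) = 8/(3 + f)
Z(64)/9736 = (8/(3 + 64))/9736 = (8/67)*(1/9736) = 1/81539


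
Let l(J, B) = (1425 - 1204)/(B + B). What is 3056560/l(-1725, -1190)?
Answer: -32916800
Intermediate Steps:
l(J, B) = 221/(2*B) (l(J, B) = 221/((2*B)) = 221*(1/(2*B)) = 221/(2*B))
3056560/l(-1725, -1190) = 3056560/(((221/2)/(-1190))) = 3056560/(((221/2)*(-1/1190))) = 3056560/(-13/140) = 3056560*(-140/13) = -32916800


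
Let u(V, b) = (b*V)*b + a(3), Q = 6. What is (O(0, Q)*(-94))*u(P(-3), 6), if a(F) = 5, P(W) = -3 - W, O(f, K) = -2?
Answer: 940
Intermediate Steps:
u(V, b) = 5 + V*b**2 (u(V, b) = (b*V)*b + 5 = (V*b)*b + 5 = V*b**2 + 5 = 5 + V*b**2)
(O(0, Q)*(-94))*u(P(-3), 6) = (-2*(-94))*(5 + (-3 - 1*(-3))*6**2) = 188*(5 + (-3 + 3)*36) = 188*(5 + 0*36) = 188*(5 + 0) = 188*5 = 940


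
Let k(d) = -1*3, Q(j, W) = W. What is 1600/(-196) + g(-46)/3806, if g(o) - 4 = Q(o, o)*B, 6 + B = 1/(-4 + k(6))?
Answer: -754179/93247 ≈ -8.0880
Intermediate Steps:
k(d) = -3
B = -43/7 (B = -6 + 1/(-4 - 3) = -6 + 1/(-7) = -6 - ⅐ = -43/7 ≈ -6.1429)
g(o) = 4 - 43*o/7 (g(o) = 4 + o*(-43/7) = 4 - 43*o/7)
1600/(-196) + g(-46)/3806 = 1600/(-196) + (4 - 43/7*(-46))/3806 = 1600*(-1/196) + (4 + 1978/7)*(1/3806) = -400/49 + (2006/7)*(1/3806) = -400/49 + 1003/13321 = -754179/93247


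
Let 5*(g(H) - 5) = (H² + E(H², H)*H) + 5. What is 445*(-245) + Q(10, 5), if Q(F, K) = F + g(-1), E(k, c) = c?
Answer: -545043/5 ≈ -1.0901e+5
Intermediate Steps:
g(H) = 6 + 2*H²/5 (g(H) = 5 + ((H² + H*H) + 5)/5 = 5 + ((H² + H²) + 5)/5 = 5 + (2*H² + 5)/5 = 5 + (5 + 2*H²)/5 = 5 + (1 + 2*H²/5) = 6 + 2*H²/5)
Q(F, K) = 32/5 + F (Q(F, K) = F + (6 + (⅖)*(-1)²) = F + (6 + (⅖)*1) = F + (6 + ⅖) = F + 32/5 = 32/5 + F)
445*(-245) + Q(10, 5) = 445*(-245) + (32/5 + 10) = -109025 + 82/5 = -545043/5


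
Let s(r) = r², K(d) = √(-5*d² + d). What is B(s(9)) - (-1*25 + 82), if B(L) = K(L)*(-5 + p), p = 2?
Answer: -57 - 54*I*√101 ≈ -57.0 - 542.69*I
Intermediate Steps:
K(d) = √(d - 5*d²)
B(L) = -3*√(L*(1 - 5*L)) (B(L) = √(L*(1 - 5*L))*(-5 + 2) = √(L*(1 - 5*L))*(-3) = -3*√(L*(1 - 5*L)))
B(s(9)) - (-1*25 + 82) = -3*9*I*√(-1 + 5*9²) - (-1*25 + 82) = -3*9*I*√(-1 + 5*81) - (-25 + 82) = -3*9*I*√(-1 + 405) - 1*57 = -3*18*I*√101 - 57 = -54*I*√101 - 57 = -57 - 54*I*√101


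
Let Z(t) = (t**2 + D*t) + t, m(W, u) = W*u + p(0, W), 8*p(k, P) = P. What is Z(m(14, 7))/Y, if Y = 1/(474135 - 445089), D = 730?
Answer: 19255711671/8 ≈ 2.4070e+9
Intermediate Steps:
p(k, P) = P/8
Y = 1/29046 ≈ 3.4428e-5
m(W, u) = W/8 + W*u (m(W, u) = W*u + W/8 = W/8 + W*u)
Z(t) = t**2 + 731*t (Z(t) = (t**2 + 730*t) + t = t**2 + 731*t)
Z(m(14, 7))/Y = ((14*(1/8 + 7))*(731 + 14*(1/8 + 7)))/(1/29046) = ((14*(57/8))*(731 + 14*(57/8)))*29046 = (399*(731 + 399/4)/4)*29046 = ((399/4)*(3323/4))*29046 = (1325877/16)*29046 = 19255711671/8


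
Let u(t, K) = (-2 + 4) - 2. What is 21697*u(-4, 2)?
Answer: 0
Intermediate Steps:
u(t, K) = 0 (u(t, K) = 2 - 2 = 0)
21697*u(-4, 2) = 21697*0 = 0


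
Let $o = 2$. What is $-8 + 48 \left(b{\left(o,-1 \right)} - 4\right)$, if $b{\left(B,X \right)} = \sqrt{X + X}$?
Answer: $-200 + 48 i \sqrt{2} \approx -200.0 + 67.882 i$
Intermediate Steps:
$b{\left(B,X \right)} = \sqrt{2} \sqrt{X}$ ($b{\left(B,X \right)} = \sqrt{2 X} = \sqrt{2} \sqrt{X}$)
$-8 + 48 \left(b{\left(o,-1 \right)} - 4\right) = -8 + 48 \left(\sqrt{2} \sqrt{-1} - 4\right) = -8 + 48 \left(\sqrt{2} i - 4\right) = -8 + 48 \left(i \sqrt{2} - 4\right) = -8 + 48 \left(-4 + i \sqrt{2}\right) = -8 - \left(192 - 48 i \sqrt{2}\right) = -200 + 48 i \sqrt{2}$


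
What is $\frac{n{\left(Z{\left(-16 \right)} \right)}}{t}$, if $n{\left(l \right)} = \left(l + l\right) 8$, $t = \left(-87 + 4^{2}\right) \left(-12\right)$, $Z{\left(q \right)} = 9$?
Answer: $\frac{12}{71} \approx 0.16901$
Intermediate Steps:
$t = 852$ ($t = \left(-87 + 16\right) \left(-12\right) = \left(-71\right) \left(-12\right) = 852$)
$n{\left(l \right)} = 16 l$ ($n{\left(l \right)} = 2 l 8 = 16 l$)
$\frac{n{\left(Z{\left(-16 \right)} \right)}}{t} = \frac{16 \cdot 9}{852} = 144 \cdot \frac{1}{852} = \frac{12}{71}$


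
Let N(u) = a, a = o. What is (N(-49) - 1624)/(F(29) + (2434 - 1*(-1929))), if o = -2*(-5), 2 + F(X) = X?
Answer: -807/2195 ≈ -0.36765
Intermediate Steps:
F(X) = -2 + X
o = 10
a = 10
N(u) = 10
(N(-49) - 1624)/(F(29) + (2434 - 1*(-1929))) = (10 - 1624)/((-2 + 29) + (2434 - 1*(-1929))) = -1614/(27 + (2434 + 1929)) = -1614/(27 + 4363) = -1614/4390 = -1614*1/4390 = -807/2195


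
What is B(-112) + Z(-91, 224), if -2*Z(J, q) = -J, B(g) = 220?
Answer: 349/2 ≈ 174.50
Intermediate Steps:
Z(J, q) = J/2 (Z(J, q) = -(-1)*J/2 = J/2)
B(-112) + Z(-91, 224) = 220 + (½)*(-91) = 220 - 91/2 = 349/2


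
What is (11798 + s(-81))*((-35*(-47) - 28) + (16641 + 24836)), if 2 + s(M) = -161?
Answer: 501398690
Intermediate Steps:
s(M) = -163 (s(M) = -2 - 161 = -163)
(11798 + s(-81))*((-35*(-47) - 28) + (16641 + 24836)) = (11798 - 163)*((-35*(-47) - 28) + (16641 + 24836)) = 11635*((1645 - 28) + 41477) = 11635*(1617 + 41477) = 11635*43094 = 501398690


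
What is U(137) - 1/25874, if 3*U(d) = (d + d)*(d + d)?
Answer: 1942516421/77622 ≈ 25025.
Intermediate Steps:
U(d) = 4*d²/3 (U(d) = ((d + d)*(d + d))/3 = ((2*d)*(2*d))/3 = (4*d²)/3 = 4*d²/3)
U(137) - 1/25874 = (4/3)*137² - 1/25874 = (4/3)*18769 - 1*1/25874 = 75076/3 - 1/25874 = 1942516421/77622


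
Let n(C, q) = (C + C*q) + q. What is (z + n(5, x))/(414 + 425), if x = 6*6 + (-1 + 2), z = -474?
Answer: -247/839 ≈ -0.29440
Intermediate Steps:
x = 37 (x = 36 + 1 = 37)
n(C, q) = C + q + C*q
(z + n(5, x))/(414 + 425) = (-474 + (5 + 37 + 5*37))/(414 + 425) = (-474 + (5 + 37 + 185))/839 = (-474 + 227)*(1/839) = -247*1/839 = -247/839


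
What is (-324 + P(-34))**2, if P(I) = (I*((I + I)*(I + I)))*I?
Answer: 28569238800400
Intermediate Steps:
P(I) = 4*I**4 (P(I) = (I*((2*I)*(2*I)))*I = (I*(4*I**2))*I = (4*I**3)*I = 4*I**4)
(-324 + P(-34))**2 = (-324 + 4*(-34)**4)**2 = (-324 + 4*1336336)**2 = (-324 + 5345344)**2 = 5345020**2 = 28569238800400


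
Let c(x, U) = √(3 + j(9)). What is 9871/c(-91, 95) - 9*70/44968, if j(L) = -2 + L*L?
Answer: -45/3212 + 9871*√82/82 ≈ 1090.1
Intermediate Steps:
j(L) = -2 + L²
c(x, U) = √82 (c(x, U) = √(3 + (-2 + 9²)) = √(3 + (-2 + 81)) = √(3 + 79) = √82)
9871/c(-91, 95) - 9*70/44968 = 9871/(√82) - 9*70/44968 = 9871*(√82/82) - 630*1/44968 = 9871*√82/82 - 45/3212 = -45/3212 + 9871*√82/82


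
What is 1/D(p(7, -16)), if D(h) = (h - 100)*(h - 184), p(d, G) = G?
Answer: 1/23200 ≈ 4.3103e-5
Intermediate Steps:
D(h) = (-184 + h)*(-100 + h) (D(h) = (-100 + h)*(-184 + h) = (-184 + h)*(-100 + h))
1/D(p(7, -16)) = 1/(18400 + (-16)² - 284*(-16)) = 1/(18400 + 256 + 4544) = 1/23200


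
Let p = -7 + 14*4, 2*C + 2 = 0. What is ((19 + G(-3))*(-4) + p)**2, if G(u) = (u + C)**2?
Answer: 8281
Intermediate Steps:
C = -1 (C = -1 + (1/2)*0 = -1 + 0 = -1)
G(u) = (-1 + u)**2 (G(u) = (u - 1)**2 = (-1 + u)**2)
p = 49 (p = -7 + 56 = 49)
((19 + G(-3))*(-4) + p)**2 = ((19 + (-1 - 3)**2)*(-4) + 49)**2 = ((19 + (-4)**2)*(-4) + 49)**2 = ((19 + 16)*(-4) + 49)**2 = (35*(-4) + 49)**2 = (-140 + 49)**2 = (-91)**2 = 8281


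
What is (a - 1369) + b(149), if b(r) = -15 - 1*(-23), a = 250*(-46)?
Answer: -12861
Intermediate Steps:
a = -11500
b(r) = 8 (b(r) = -15 + 23 = 8)
(a - 1369) + b(149) = (-11500 - 1369) + 8 = -12869 + 8 = -12861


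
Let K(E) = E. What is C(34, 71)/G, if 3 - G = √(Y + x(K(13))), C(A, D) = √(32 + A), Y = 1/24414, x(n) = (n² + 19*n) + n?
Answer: -73242*√66/10253881 - 6*√468788175713/10253881 ≈ -0.45867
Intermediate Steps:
x(n) = n² + 20*n
Y = 1/24414 ≈ 4.0960e-5
G = 3 - √255702641298/24414 (G = 3 - √(1/24414 + 13*(20 + 13)) = 3 - √(1/24414 + 13*33) = 3 - √(1/24414 + 429) = 3 - √(10473607/24414) = 3 - √255702641298/24414 ≈ -17.712)
C(34, 71)/G = √(32 + 34)/(3 - √255702641298/24414) = √66/(3 - √255702641298/24414)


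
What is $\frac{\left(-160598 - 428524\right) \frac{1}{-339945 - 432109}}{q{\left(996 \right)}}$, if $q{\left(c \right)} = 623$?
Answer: $\frac{294561}{240494821} \approx 0.0012248$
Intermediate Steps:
$\frac{\left(-160598 - 428524\right) \frac{1}{-339945 - 432109}}{q{\left(996 \right)}} = \frac{\left(-160598 - 428524\right) \frac{1}{-339945 - 432109}}{623} = - \frac{589122}{-772054} \cdot \frac{1}{623} = \left(-589122\right) \left(- \frac{1}{772054}\right) \frac{1}{623} = \frac{294561}{386027} \cdot \frac{1}{623} = \frac{294561}{240494821}$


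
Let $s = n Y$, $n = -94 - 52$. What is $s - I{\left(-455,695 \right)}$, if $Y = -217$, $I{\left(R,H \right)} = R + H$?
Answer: $31442$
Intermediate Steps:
$I{\left(R,H \right)} = H + R$
$n = -146$ ($n = -94 - 52 = -146$)
$s = 31682$ ($s = \left(-146\right) \left(-217\right) = 31682$)
$s - I{\left(-455,695 \right)} = 31682 - \left(695 - 455\right) = 31682 - 240 = 31442$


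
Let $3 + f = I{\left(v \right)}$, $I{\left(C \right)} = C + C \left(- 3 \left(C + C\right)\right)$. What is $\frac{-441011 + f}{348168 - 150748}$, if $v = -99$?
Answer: $- \frac{499919}{197420} \approx -2.5323$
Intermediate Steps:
$I{\left(C \right)} = C - 6 C^{2}$ ($I{\left(C \right)} = C + C \left(- 3 \cdot 2 C\right) = C + C \left(- 6 C\right) = C - 6 C^{2}$)
$f = -58908$ ($f = -3 - 99 \left(1 - -594\right) = -3 - 99 \left(1 + 594\right) = -3 - 58905 = -58908$)
$\frac{-441011 + f}{348168 - 150748} = \frac{-441011 - 58908}{348168 - 150748} = - \frac{499919}{197420}$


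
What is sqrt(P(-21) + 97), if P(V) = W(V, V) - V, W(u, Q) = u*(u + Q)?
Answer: 10*sqrt(10) ≈ 31.623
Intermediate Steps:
W(u, Q) = u*(Q + u)
P(V) = -V + 2*V**2 (P(V) = V*(V + V) - V = V*(2*V) - V = 2*V**2 - V = -V + 2*V**2)
sqrt(P(-21) + 97) = sqrt(-21*(-1 + 2*(-21)) + 97) = sqrt(-21*(-1 - 42) + 97) = sqrt(-21*(-43) + 97) = sqrt(903 + 97) = sqrt(1000) = 10*sqrt(10)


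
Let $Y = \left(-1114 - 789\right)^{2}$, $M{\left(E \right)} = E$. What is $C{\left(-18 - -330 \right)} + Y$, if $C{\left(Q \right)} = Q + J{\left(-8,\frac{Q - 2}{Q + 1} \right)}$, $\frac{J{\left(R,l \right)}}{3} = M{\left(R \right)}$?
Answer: $3621697$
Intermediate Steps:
$J{\left(R,l \right)} = 3 R$
$Y = 3621409$ ($Y = \left(-1903\right)^{2} = 3621409$)
$C{\left(Q \right)} = -24 + Q$ ($C{\left(Q \right)} = Q + 3 \left(-8\right) = Q - 24 = -24 + Q$)
$C{\left(-18 - -330 \right)} + Y = \left(-24 - -312\right) + 3621409 = \left(-24 + \left(-18 + 330\right)\right) + 3621409 = \left(-24 + 312\right) + 3621409 = 288 + 3621409 = 3621697$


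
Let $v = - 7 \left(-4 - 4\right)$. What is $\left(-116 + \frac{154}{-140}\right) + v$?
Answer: $- \frac{611}{10} \approx -61.1$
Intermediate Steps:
$v = 56$ ($v = \left(-7\right) \left(-8\right) = 56$)
$\left(-116 + \frac{154}{-140}\right) + v = \left(-116 + \frac{154}{-140}\right) + 56 = \left(-116 + 154 \left(- \frac{1}{140}\right)\right) + 56 = \left(-116 - \frac{11}{10}\right) + 56 = - \frac{1171}{10} + 56 = - \frac{611}{10}$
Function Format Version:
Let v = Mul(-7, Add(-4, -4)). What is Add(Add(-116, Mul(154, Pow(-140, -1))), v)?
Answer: Rational(-611, 10) ≈ -61.100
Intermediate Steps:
v = 56 (v = Mul(-7, -8) = 56)
Add(Add(-116, Mul(154, Pow(-140, -1))), v) = Add(Add(-116, Mul(154, Pow(-140, -1))), 56) = Add(Add(-116, Mul(154, Rational(-1, 140))), 56) = Add(Add(-116, Rational(-11, 10)), 56) = Add(Rational(-1171, 10), 56) = Rational(-611, 10)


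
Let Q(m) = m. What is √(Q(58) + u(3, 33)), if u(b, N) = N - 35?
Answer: 2*√14 ≈ 7.4833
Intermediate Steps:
u(b, N) = -35 + N
√(Q(58) + u(3, 33)) = √(58 + (-35 + 33)) = √(58 - 2) = √56 = 2*√14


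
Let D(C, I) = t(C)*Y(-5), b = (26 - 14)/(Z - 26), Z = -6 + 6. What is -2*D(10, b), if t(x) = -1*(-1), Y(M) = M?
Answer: 10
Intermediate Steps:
Z = 0
t(x) = 1
b = -6/13 (b = (26 - 14)/(0 - 26) = 12/(-26) = 12*(-1/26) = -6/13 ≈ -0.46154)
D(C, I) = -5 (D(C, I) = 1*(-5) = -5)
-2*D(10, b) = -2*(-5) = 10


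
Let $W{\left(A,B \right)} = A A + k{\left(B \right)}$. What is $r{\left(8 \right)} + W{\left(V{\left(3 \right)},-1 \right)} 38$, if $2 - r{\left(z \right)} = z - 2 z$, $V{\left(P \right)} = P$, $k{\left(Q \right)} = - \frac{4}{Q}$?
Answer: $504$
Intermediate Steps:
$r{\left(z \right)} = 2 + z$ ($r{\left(z \right)} = 2 - \left(z - 2 z\right) = 2 - - z = 2 + z$)
$W{\left(A,B \right)} = A^{2} - \frac{4}{B}$ ($W{\left(A,B \right)} = A A - \frac{4}{B} = A^{2} - \frac{4}{B}$)
$r{\left(8 \right)} + W{\left(V{\left(3 \right)},-1 \right)} 38 = \left(2 + 8\right) + \left(3^{2} - \frac{4}{-1}\right) 38 = 10 + \left(9 - -4\right) 38 = 10 + \left(9 + 4\right) 38 = 10 + 13 \cdot 38 = 10 + 494 = 504$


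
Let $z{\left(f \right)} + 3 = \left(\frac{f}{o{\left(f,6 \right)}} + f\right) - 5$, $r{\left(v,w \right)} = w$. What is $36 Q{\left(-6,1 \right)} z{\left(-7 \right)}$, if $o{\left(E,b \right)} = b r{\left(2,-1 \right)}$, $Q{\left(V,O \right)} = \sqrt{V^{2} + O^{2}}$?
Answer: $- 498 \sqrt{37} \approx -3029.2$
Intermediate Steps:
$Q{\left(V,O \right)} = \sqrt{O^{2} + V^{2}}$
$o{\left(E,b \right)} = - b$ ($o{\left(E,b \right)} = b \left(-1\right) = - b$)
$z{\left(f \right)} = -8 + \frac{5 f}{6}$ ($z{\left(f \right)} = -3 - \left(5 - f - \frac{f}{\left(-1\right) 6}\right) = -3 - \left(5 - f - \frac{f}{-6}\right) = -3 - \left(5 - f - f \left(- \frac{1}{6}\right)\right) = -3 + \left(\left(- \frac{f}{6} + f\right) - 5\right) = -3 + \left(\frac{5 f}{6} - 5\right) = -3 + \left(-5 + \frac{5 f}{6}\right) = -8 + \frac{5 f}{6}$)
$36 Q{\left(-6,1 \right)} z{\left(-7 \right)} = 36 \sqrt{1^{2} + \left(-6\right)^{2}} \left(-8 + \frac{5}{6} \left(-7\right)\right) = 36 \sqrt{1 + 36} \left(-8 - \frac{35}{6}\right) = 36 \sqrt{37} \left(- \frac{83}{6}\right) = - 498 \sqrt{37}$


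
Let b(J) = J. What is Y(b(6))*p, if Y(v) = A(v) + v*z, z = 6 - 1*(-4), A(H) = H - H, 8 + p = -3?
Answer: -660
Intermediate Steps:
p = -11 (p = -8 - 3 = -11)
A(H) = 0
z = 10 (z = 6 + 4 = 10)
Y(v) = 10*v (Y(v) = 0 + v*10 = 0 + 10*v = 10*v)
Y(b(6))*p = (10*6)*(-11) = 60*(-11) = -660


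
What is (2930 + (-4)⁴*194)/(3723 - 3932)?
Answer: -52594/209 ≈ -251.65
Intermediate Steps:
(2930 + (-4)⁴*194)/(3723 - 3932) = (2930 + 256*194)/(-209) = (2930 + 49664)*(-1/209) = 52594*(-1/209) = -52594/209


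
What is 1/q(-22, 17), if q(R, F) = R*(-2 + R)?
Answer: 1/528 ≈ 0.0018939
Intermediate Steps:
1/q(-22, 17) = 1/(-22*(-2 - 22)) = 1/(-22*(-24)) = 1/528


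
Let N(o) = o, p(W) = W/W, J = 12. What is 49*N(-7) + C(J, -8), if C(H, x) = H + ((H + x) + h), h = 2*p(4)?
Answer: -325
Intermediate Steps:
p(W) = 1
h = 2 (h = 2*1 = 2)
C(H, x) = 2 + x + 2*H (C(H, x) = H + ((H + x) + 2) = H + (2 + H + x) = 2 + x + 2*H)
49*N(-7) + C(J, -8) = 49*(-7) + (2 - 8 + 2*12) = -343 + (2 - 8 + 24) = -343 + 18 = -325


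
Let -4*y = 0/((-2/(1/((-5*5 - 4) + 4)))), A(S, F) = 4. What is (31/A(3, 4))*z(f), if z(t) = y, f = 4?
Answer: 0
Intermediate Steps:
y = 0 (y = -0/((-2/(1/((-5*5 - 4) + 4)))) = -0/((-2/(1/((-25 - 4) + 4)))) = -0/((-2/(1/(-29 + 4)))) = -0/((-2/(1/(-25)))) = -0/((-2/(-1/25))) = -0/((-2*(-25))) = -0/50 = -¼*0 = 0)
z(t) = 0
(31/A(3, 4))*z(f) = (31/4)*0 = 0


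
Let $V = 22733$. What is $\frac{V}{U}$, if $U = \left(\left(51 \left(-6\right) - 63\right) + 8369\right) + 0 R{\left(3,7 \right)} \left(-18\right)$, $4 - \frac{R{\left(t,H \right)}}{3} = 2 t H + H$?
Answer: $\frac{22733}{8000} \approx 2.8416$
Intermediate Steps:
$R{\left(t,H \right)} = 12 - 3 H - 6 H t$ ($R{\left(t,H \right)} = 12 - 3 \left(2 t H + H\right) = 12 - 3 \left(2 H t + H\right) = 12 - 3 \left(H + 2 H t\right) = 12 - \left(3 H + 6 H t\right) = 12 - 3 H - 6 H t$)
$U = 8000$ ($U = \left(\left(51 \left(-6\right) - 63\right) + 8369\right) + 0 \left(12 - 21 - 42 \cdot 3\right) \left(-18\right) = \left(\left(-306 - 63\right) + 8369\right) + 0 \left(12 - 21 - 126\right) \left(-18\right) = \left(-369 + 8369\right) + 0 \left(-135\right) \left(-18\right) = 8000 + 0 \left(-18\right) = 8000 + 0 = 8000$)
$\frac{V}{U} = \frac{22733}{8000}$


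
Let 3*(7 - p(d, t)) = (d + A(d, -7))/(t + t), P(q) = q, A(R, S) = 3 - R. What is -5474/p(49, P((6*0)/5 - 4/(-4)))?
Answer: -10948/13 ≈ -842.15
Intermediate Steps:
p(d, t) = 7 - 1/(2*t) (p(d, t) = 7 - (d + (3 - d))/(3*(t + t)) = 7 - 1/(2*t))
-5474/p(49, P((6*0)/5 - 4/(-4))) = -5474/(7 - 1/(2*((6*0)/5 - 4/(-4)))) = -5474/(7 - 1/(2*(0*(⅕) - 4*(-¼)))) = -5474/(7 - 1/(2*(0 + 1))) = -5474/(7 - ½/1) = -5474/(7 - ½*1) = -5474/(7 - ½) = -5474/13/2 = -5474*2/13 = -10948/13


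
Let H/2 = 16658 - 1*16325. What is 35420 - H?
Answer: 34754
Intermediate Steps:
H = 666 (H = 2*(16658 - 1*16325) = 2*(16658 - 16325) = 2*333 = 666)
35420 - H = 35420 - 1*666 = 35420 - 666 = 34754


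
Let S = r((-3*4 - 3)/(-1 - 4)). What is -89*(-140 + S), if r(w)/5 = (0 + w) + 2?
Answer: 10235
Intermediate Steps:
r(w) = 10 + 5*w (r(w) = 5*((0 + w) + 2) = 5*(w + 2) = 5*(2 + w) = 10 + 5*w)
S = 25 (S = 10 + 5*((-3*4 - 3)/(-1 - 4)) = 10 + 5*((-12 - 3)/(-5)) = 10 + 5*(-15*(-⅕)) = 10 + 5*3 = 10 + 15 = 25)
-89*(-140 + S) = -89*(-140 + 25) = -89*(-115) = 10235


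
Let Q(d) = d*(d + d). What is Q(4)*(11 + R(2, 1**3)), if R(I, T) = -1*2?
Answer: 288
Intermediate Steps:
Q(d) = 2*d**2 (Q(d) = d*(2*d) = 2*d**2)
R(I, T) = -2
Q(4)*(11 + R(2, 1**3)) = (2*4**2)*(11 - 2) = (2*16)*9 = 32*9 = 288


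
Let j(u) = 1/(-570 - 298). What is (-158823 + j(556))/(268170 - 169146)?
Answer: -137858365/85952832 ≈ -1.6039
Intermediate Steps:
j(u) = -1/868 (j(u) = 1/(-868) = -1/868)
(-158823 + j(556))/(268170 - 169146) = (-158823 - 1/868)/(268170 - 169146) = -137858365/868/99024 = -137858365/868*1/99024 = -137858365/85952832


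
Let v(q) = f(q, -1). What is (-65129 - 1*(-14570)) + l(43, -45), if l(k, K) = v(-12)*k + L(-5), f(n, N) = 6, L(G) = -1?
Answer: -50302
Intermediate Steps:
v(q) = 6
l(k, K) = -1 + 6*k (l(k, K) = 6*k - 1 = -1 + 6*k)
(-65129 - 1*(-14570)) + l(43, -45) = (-65129 - 1*(-14570)) + (-1 + 6*43) = (-65129 + 14570) + (-1 + 258) = -50559 + 257 = -50302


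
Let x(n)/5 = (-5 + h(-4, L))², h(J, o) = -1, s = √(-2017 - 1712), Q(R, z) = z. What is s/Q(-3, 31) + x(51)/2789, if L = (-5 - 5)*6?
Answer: 180/2789 + I*√3729/31 ≈ 0.064539 + 1.9699*I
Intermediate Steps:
L = -60 (L = -10*6 = -60)
s = I*√3729 (s = √(-3729) = I*√3729 ≈ 61.066*I)
x(n) = 180 (x(n) = 5*(-5 - 1)² = 5*(-6)² = 5*36 = 180)
s/Q(-3, 31) + x(51)/2789 = (I*√3729)/31 + 180/2789 = (I*√3729)*(1/31) + 180*(1/2789) = I*√3729/31 + 180/2789 = 180/2789 + I*√3729/31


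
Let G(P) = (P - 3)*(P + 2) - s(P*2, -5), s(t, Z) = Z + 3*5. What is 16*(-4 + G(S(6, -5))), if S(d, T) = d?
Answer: 160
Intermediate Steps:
s(t, Z) = 15 + Z (s(t, Z) = Z + 15 = 15 + Z)
G(P) = -10 + (-3 + P)*(2 + P) (G(P) = (P - 3)*(P + 2) - (15 - 5) = (-3 + P)*(2 + P) - 1*10 = (-3 + P)*(2 + P) - 10 = -10 + (-3 + P)*(2 + P))
16*(-4 + G(S(6, -5))) = 16*(-4 + (-16 + 6² - 1*6)) = 16*(-4 + (-16 + 36 - 6)) = 16*(-4 + 14) = 16*10 = 160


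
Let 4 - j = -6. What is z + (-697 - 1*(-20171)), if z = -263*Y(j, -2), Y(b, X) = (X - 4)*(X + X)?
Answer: 13162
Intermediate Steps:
j = 10 (j = 4 - 1*(-6) = 4 + 6 = 10)
Y(b, X) = 2*X*(-4 + X) (Y(b, X) = (-4 + X)*(2*X) = 2*X*(-4 + X))
z = -6312 (z = -526*(-2)*(-4 - 2) = -526*(-2)*(-6) = -263*24 = -6312)
z + (-697 - 1*(-20171)) = -6312 + (-697 - 1*(-20171)) = -6312 + (-697 + 20171) = -6312 + 19474 = 13162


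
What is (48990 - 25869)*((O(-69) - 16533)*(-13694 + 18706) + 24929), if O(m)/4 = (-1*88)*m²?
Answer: -196119464793651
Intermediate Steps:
O(m) = -352*m² (O(m) = 4*((-1*88)*m²) = 4*(-88*m²) = -352*m²)
(48990 - 25869)*((O(-69) - 16533)*(-13694 + 18706) + 24929) = (48990 - 25869)*((-352*(-69)² - 16533)*(-13694 + 18706) + 24929) = 23121*((-352*4761 - 16533)*5012 + 24929) = 23121*((-1675872 - 16533)*5012 + 24929) = 23121*(-1692405*5012 + 24929) = 23121*(-8482333860 + 24929) = 23121*(-8482308931) = -196119464793651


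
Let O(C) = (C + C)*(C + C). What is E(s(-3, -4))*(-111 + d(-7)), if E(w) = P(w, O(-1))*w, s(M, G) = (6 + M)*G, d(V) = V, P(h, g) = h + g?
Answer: -11328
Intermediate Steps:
O(C) = 4*C² (O(C) = (2*C)*(2*C) = 4*C²)
P(h, g) = g + h
s(M, G) = G*(6 + M)
E(w) = w*(4 + w) (E(w) = (4*(-1)² + w)*w = (4*1 + w)*w = (4 + w)*w = w*(4 + w))
E(s(-3, -4))*(-111 + d(-7)) = ((-4*(6 - 3))*(4 - 4*(6 - 3)))*(-111 - 7) = ((-4*3)*(4 - 4*3))*(-118) = -12*(4 - 12)*(-118) = -12*(-8)*(-118) = 96*(-118) = -11328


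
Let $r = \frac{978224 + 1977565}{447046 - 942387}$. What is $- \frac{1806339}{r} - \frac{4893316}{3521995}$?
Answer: $\frac{1050434609527746227}{3470091359685} \approx 3.0271 \cdot 10^{5}$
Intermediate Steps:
$r = - \frac{2955789}{495341}$ ($r = \frac{2955789}{-495341} = 2955789 \left(- \frac{1}{495341}\right) = - \frac{2955789}{495341} \approx -5.9672$)
$- \frac{1806339}{r} - \frac{4893316}{3521995} = - \frac{1806339}{- \frac{2955789}{495341}} - \frac{4893316}{3521995} = \left(-1806339\right) \left(- \frac{495341}{2955789}\right) - \frac{4893316}{3521995} = \frac{298251255533}{985263} - \frac{4893316}{3521995} = \frac{1050434609527746227}{3470091359685}$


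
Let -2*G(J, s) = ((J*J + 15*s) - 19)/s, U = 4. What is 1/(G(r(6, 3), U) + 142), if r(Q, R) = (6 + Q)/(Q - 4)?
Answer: 8/1059 ≈ 0.0075543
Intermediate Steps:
r(Q, R) = (6 + Q)/(-4 + Q)
G(J, s) = -(-19 + J² + 15*s)/(2*s) (G(J, s) = -((J*J + 15*s) - 19)/(2*s) = -((J² + 15*s) - 19)/(2*s) = -(-19 + J² + 15*s)/(2*s))
1/(G(r(6, 3), U) + 142) = 1/((½)*(19 - ((6 + 6)/(-4 + 6))² - 15*4)/4 + 142) = 1/((½)*(¼)*(19 - (12/2)² - 60) + 142) = 1/((½)*(¼)*(19 - ((½)*12)² - 60) + 142) = 1/((½)*(¼)*(19 - 1*6² - 60) + 142) = 1/((½)*(¼)*(19 - 1*36 - 60) + 142) = 1/((½)*(¼)*(19 - 36 - 60) + 142) = 1/((½)*(¼)*(-77) + 142) = 1/(-77/8 + 142) = 1/(1059/8) = 8/1059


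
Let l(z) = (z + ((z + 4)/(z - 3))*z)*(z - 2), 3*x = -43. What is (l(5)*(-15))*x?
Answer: 35475/2 ≈ 17738.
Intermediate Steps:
x = -43/3 (x = (1/3)*(-43) = -43/3 ≈ -14.333)
l(z) = (-2 + z)*(z + z*(4 + z)/(-3 + z)) (l(z) = (z + ((4 + z)/(-3 + z))*z)*(-2 + z) = (z + z*(4 + z)/(-3 + z))*(-2 + z) = (-2 + z)*(z + z*(4 + z)/(-3 + z)))
(l(5)*(-15))*x = ((5*(-2 - 3*5 + 2*5**2)/(-3 + 5))*(-15))*(-43/3) = ((5*(-2 - 15 + 2*25)/2)*(-15))*(-43/3) = ((5*(1/2)*(-2 - 15 + 50))*(-15))*(-43/3) = ((5*(1/2)*33)*(-15))*(-43/3) = ((165/2)*(-15))*(-43/3) = -2475/2*(-43/3) = 35475/2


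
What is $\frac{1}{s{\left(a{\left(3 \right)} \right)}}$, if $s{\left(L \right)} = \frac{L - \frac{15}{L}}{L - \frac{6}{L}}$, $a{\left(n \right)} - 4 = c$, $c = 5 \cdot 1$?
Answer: $\frac{25}{22} \approx 1.1364$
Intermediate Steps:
$c = 5$
$a{\left(n \right)} = 9$ ($a{\left(n \right)} = 4 + 5 = 9$)
$s{\left(L \right)} = \frac{L - \frac{15}{L}}{L - \frac{6}{L}}$
$\frac{1}{s{\left(a{\left(3 \right)} \right)}} = \frac{1}{\frac{1}{-6 + 9^{2}} \left(-15 + 9^{2}\right)} = \frac{1}{\frac{1}{-6 + 81} \left(-15 + 81\right)} = \frac{1}{\frac{1}{75} \cdot 66} = \frac{1}{\frac{22}{25}} = \frac{25}{22}$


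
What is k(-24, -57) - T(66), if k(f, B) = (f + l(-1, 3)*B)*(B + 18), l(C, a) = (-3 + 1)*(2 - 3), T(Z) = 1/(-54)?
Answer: 290629/54 ≈ 5382.0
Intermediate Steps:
T(Z) = -1/54
l(C, a) = 2 (l(C, a) = -2*(-1) = 2)
k(f, B) = (18 + B)*(f + 2*B) (k(f, B) = (f + 2*B)*(B + 18) = (f + 2*B)*(18 + B) = (18 + B)*(f + 2*B))
k(-24, -57) - T(66) = (2*(-57)² + 18*(-24) + 36*(-57) - 57*(-24)) - 1*(-1/54) = (2*3249 - 432 - 2052 + 1368) + 1/54 = (6498 - 432 - 2052 + 1368) + 1/54 = 5382 + 1/54 = 290629/54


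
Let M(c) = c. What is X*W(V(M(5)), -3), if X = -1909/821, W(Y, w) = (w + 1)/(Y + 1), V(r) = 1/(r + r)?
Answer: 38180/9031 ≈ 4.2277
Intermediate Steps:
V(r) = 1/(2*r)
W(Y, w) = (1 + w)/(1 + Y)
X = -1909/821 (X = -1909*1/821 = -1909/821 ≈ -2.3252)
X*W(V(M(5)), -3) = -1909*(1 - 3)/(821*(1 + (½)/5)) = -1909*(-2)/(821*(1 + (½)*(⅕))) = -1909*(-2)/(821*(1 + ⅒)) = -1909*(-2)/(821*11/10) = -19090*(-2)/9031 = -1909/821*(-20/11) = 38180/9031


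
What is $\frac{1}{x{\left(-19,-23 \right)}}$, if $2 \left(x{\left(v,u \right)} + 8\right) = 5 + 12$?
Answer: $2$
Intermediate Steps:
$x{\left(v,u \right)} = \frac{1}{2}$ ($x{\left(v,u \right)} = -8 + \frac{5 + 12}{2} = -8 + \frac{1}{2} \cdot 17 = -8 + \frac{17}{2} = \frac{1}{2}$)
$\frac{1}{x{\left(-19,-23 \right)}} = \frac{1}{\frac{1}{2}} = 2$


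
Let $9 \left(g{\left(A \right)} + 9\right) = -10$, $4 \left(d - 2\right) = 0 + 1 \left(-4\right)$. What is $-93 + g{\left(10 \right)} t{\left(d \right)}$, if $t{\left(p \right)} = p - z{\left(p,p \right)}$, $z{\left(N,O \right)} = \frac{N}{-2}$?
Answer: $- \frac{649}{6} \approx -108.17$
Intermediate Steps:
$z{\left(N,O \right)} = - \frac{N}{2}$ ($z{\left(N,O \right)} = N \left(- \frac{1}{2}\right) = - \frac{N}{2}$)
$d = 1$ ($d = 2 + \frac{0 + 1 \left(-4\right)}{4} = 2 + \frac{0 - 4}{4} = 2 + \frac{1}{4} \left(-4\right) = 2 - 1 = 1$)
$t{\left(p \right)} = \frac{3 p}{2}$ ($t{\left(p \right)} = p - - \frac{p}{2} = p + \frac{p}{2} = \frac{3 p}{2}$)
$g{\left(A \right)} = - \frac{91}{9}$ ($g{\left(A \right)} = -9 + \frac{1}{9} \left(-10\right) = -9 - \frac{10}{9} = - \frac{91}{9}$)
$-93 + g{\left(10 \right)} t{\left(d \right)} = -93 - \frac{91 \cdot \frac{3}{2} \cdot 1}{9} = -93 - \frac{91}{6} = - \frac{649}{6}$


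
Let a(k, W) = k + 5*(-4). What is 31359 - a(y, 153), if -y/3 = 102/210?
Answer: 1098316/35 ≈ 31380.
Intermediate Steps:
y = -51/35 (y = -306/210 = -3*17/35 = -51/35 ≈ -1.4571)
a(k, W) = -20 + k (a(k, W) = k - 20 = -20 + k)
31359 - a(y, 153) = 31359 - (-20 - 51/35) = 31359 - 1*(-751/35) = 31359 + 751/35 = 1098316/35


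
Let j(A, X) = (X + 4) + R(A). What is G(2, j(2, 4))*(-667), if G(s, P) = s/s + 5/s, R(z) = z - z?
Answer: -4669/2 ≈ -2334.5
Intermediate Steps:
R(z) = 0
j(A, X) = 4 + X (j(A, X) = (X + 4) + 0 = (4 + X) + 0 = 4 + X)
G(s, P) = 1 + 5/s
G(2, j(2, 4))*(-667) = ((5 + 2)/2)*(-667) = ((1/2)*7)*(-667) = (7/2)*(-667) = -4669/2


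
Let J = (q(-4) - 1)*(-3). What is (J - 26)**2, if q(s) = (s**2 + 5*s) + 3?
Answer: 400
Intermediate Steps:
q(s) = 3 + s**2 + 5*s
J = 6 (J = ((3 + (-4)**2 + 5*(-4)) - 1)*(-3) = ((3 + 16 - 20) - 1)*(-3) = (-1 - 1)*(-3) = -2*(-3) = 6)
(J - 26)**2 = (6 - 26)**2 = (-20)**2 = 400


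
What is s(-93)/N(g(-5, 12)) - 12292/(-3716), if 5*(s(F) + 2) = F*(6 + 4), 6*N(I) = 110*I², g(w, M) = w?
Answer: 3701419/1277375 ≈ 2.8977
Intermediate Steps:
N(I) = 55*I²/3 (N(I) = (110*I²)/6 = 55*I²/3)
s(F) = -2 + 2*F (s(F) = -2 + (F*(6 + 4))/5 = -2 + (F*10)/5 = -2 + (10*F)/5 = -2 + 2*F)
s(-93)/N(g(-5, 12)) - 12292/(-3716) = (-2 + 2*(-93))/(((55/3)*(-5)²)) - 12292/(-3716) = (-2 - 186)/(((55/3)*25)) - 12292*(-1/3716) = -188/1375/3 + 3073/929 = -188*3/1375 + 3073/929 = -564/1375 + 3073/929 = 3701419/1277375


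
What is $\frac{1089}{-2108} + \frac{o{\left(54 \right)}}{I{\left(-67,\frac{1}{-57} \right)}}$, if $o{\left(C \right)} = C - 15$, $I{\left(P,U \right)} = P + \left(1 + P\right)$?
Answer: $- \frac{227049}{280364} \approx -0.80984$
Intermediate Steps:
$I{\left(P,U \right)} = 1 + 2 P$
$o{\left(C \right)} = -15 + C$
$\frac{1089}{-2108} + \frac{o{\left(54 \right)}}{I{\left(-67,\frac{1}{-57} \right)}} = \frac{1089}{-2108} + \frac{-15 + 54}{1 + 2 \left(-67\right)} = 1089 \left(- \frac{1}{2108}\right) + \frac{39}{1 - 134} = - \frac{1089}{2108} + \frac{39}{-133} = - \frac{1089}{2108} + 39 \left(- \frac{1}{133}\right) = - \frac{1089}{2108} - \frac{39}{133} = - \frac{227049}{280364}$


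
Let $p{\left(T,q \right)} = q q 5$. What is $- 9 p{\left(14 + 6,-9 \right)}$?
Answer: $-3645$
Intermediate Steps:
$p{\left(T,q \right)} = 5 q^{2}$ ($p{\left(T,q \right)} = q^{2} \cdot 5 = 5 q^{2}$)
$- 9 p{\left(14 + 6,-9 \right)} = - 9 \cdot 5 \left(-9\right)^{2} = - 9 \cdot 5 \cdot 81 = \left(-9\right) 405 = -3645$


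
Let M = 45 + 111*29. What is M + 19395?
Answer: 22659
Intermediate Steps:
M = 3264 (M = 45 + 3219 = 3264)
M + 19395 = 3264 + 19395 = 22659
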